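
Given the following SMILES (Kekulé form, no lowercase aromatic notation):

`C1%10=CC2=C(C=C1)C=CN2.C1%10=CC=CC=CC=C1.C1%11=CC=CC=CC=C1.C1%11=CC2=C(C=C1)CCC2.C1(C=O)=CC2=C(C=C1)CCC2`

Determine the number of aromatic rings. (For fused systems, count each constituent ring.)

The SMILES encodes a six-membered carbon ring with three alternating C=C double bonds, fused to a five-membered ring containing one N–H nitrogen and two C=C double bonds; an eight-membered carbon ring with four alternating C=C double bonds; an eight-membered carbon ring with four alternating C=C double bonds; a six-membered carbon ring with three alternating C=C double bonds, fused to a saturated five-membered carbon ring; a six-membered carbon ring with three alternating C=C double bonds, fused to a saturated five-membered carbon ring.
The fused 6/5-membered bicyclic (with one N–H) is a single π system with 9 sp² atoms and 10 π electrons from ring double bonds plus a heteroatom lone pair. 10 = 4(2)+2, so the system is aromatic and both rings count as aromatic (indole).
The 8-membered ring has only sp² ring atoms; a planar conformation would have a fully conjugated π system of 8 electrons. But 8 = 4(2), which is 4n not 4n+2, so it is not aromatic (cyclooctatetraene) — cyclooctatetraene distorts into a non-planar tub to avoid antiaromaticity.
The second 8-membered ring has only sp² ring atoms; a planar conformation would have a fully conjugated π system of 8 electrons. But 8 = 4(2), which is 4n not 4n+2, so it is not aromatic (cyclooctatetraene) — cyclooctatetraene distorts into a non-planar tub to avoid antiaromaticity.
The 6-membered ring has a continuous p-orbital overlap around the ring; 3 ring double bonds give 6 π electrons. 6 = 4(1)+2, so it is aromatic (benzene ring).
The 5-membered ring has three sp³ carbons, so it is not fully conjugated — not aromatic (cyclopentane ring).
The second 6-membered ring is fully conjugated (every ring atom contributes a p orbital); 3 ring double bonds give 6 π electrons. 6 = 4(1)+2, so it is aromatic (benzene ring).
The second 5-membered ring has three sp³ carbons, so it is not fully conjugated — not aromatic (cyclopentane ring).
4 of the 8 rings are aromatic. Total: 4.

4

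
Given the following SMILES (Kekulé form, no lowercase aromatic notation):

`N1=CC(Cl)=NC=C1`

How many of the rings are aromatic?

1

The SMILES encodes a six-membered ring with nitrogens at positions 1 and 4 and three alternating double bonds.
The 6-membered ring with two nitrogens (1,4) is planar and fully conjugated; 3 ring double bonds give 6 π electrons. That satisfies 4n+2 with n=1, so it is aromatic (pyrazine).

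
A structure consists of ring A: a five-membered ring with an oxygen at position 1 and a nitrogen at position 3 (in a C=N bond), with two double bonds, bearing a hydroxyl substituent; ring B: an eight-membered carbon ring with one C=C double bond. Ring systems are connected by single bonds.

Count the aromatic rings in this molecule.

1

Ring A has a continuous p-orbital overlap around the ring; 2 ring double bonds (4 π electrons) plus a heteroatom lone pair (2) give 6 π electrons. 6 = 4(1)+2, so ring A is aromatic (oxazole).
Ring B has six sp³ carbons, so it is not fully conjugated — not aromatic (cyclooctene).
Aromatic: A. Total: 1.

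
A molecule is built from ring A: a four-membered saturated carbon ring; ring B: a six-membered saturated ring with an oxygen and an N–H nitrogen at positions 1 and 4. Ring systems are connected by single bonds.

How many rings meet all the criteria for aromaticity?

0

Ring A has only sp³ atoms, so it is not fully conjugated — not aromatic (cyclobutane).
Ring B has only sp³ atoms, so it is not fully conjugated — not aromatic (morpholine).
No ring is aromatic. Total: 0.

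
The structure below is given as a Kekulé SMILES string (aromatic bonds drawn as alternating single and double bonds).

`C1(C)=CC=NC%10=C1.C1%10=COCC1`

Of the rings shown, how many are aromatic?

1

The SMILES encodes a six-membered ring of five carbons and one nitrogen with three alternating double bonds; a five-membered ring of four carbons and one oxygen, with one C=C double bond and two sp³ carbons.
The 6-membered ring with one nitrogen is planar and fully conjugated; 3 ring double bonds give 6 π electrons. 6 = 4(1)+2, so it is aromatic (pyridine).
The 5-membered ring with one oxygen has two sp³ carbons, so it is not fully conjugated — not aromatic (2,3-dihydrofuran).
1 of the 2 rings is aromatic. Total: 1.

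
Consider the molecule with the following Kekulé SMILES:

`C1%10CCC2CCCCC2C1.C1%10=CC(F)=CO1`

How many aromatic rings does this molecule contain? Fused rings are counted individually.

1

The SMILES encodes two fused six-membered saturated carbon rings; a five-membered ring of four carbons and one oxygen, with two C=C double bonds.
The 6-membered ring has only sp³ atoms, so it is not fully conjugated — not aromatic (cyclohexane ring).
The second 6-membered ring has only sp³ atoms, so it is not fully conjugated — not aromatic (cyclohexane ring).
The 5-membered ring with one oxygen has a continuous p-orbital overlap around the ring; 2 ring double bonds (4 π electrons) plus a heteroatom lone pair (2) give 6 π electrons. Since 6 = 4n+2 (n=1), it is aromatic (furan).
1 of the 3 rings is aromatic. Total: 1.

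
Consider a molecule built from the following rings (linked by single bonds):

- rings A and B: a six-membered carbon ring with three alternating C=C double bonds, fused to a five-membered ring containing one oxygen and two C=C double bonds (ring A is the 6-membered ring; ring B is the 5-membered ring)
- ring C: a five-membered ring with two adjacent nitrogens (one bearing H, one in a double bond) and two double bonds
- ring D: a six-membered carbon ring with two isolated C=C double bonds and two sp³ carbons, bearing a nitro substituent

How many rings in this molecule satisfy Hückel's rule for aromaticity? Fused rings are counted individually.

3

Rings A and B form a fused bicyclic system (with one oxygen) with 9 sp² atoms and 10 π electrons from ring double bonds plus a heteroatom lone pair. 10 = 4(2)+2, so the system is aromatic and both rings count as aromatic (benzofuran).
Ring C has a continuous p-orbital overlap around the ring; 2 ring double bonds (4 π electrons) plus a heteroatom lone pair (2) give 6 π electrons. That satisfies 4n+2 with n=1, so ring C is aromatic (pyrazole).
Ring D has two sp³ carbons, so it is not fully conjugated — not aromatic (1,4-cyclohexadiene).
Aromatic: A, B, C. Total: 3.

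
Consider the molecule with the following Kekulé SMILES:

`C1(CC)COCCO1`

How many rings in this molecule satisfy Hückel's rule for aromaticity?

The SMILES encodes a six-membered saturated ring with oxygens at positions 1 and 4.
The 6-membered ring with two oxygens (1,4) has only sp³ atoms, so it is not fully conjugated — not aromatic (1,4-dioxane).

0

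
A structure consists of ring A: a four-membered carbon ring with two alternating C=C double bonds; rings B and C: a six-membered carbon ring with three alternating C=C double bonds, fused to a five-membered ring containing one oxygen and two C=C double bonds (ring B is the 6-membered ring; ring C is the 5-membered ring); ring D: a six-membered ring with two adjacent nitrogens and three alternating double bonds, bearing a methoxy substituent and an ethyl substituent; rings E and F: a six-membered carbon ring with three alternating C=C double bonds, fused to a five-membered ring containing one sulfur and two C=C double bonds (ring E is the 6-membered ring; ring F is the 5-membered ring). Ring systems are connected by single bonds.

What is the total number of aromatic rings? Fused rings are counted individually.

Ring A has only sp² ring atoms; a planar conformation would have a fully conjugated π system of 4 electrons. But 4 = 4(1), which is 4n not 4n+2, so ring A is not aromatic (cyclobutadiene) — cyclobutadiene is antiaromatic and distorts to a rectangle.
Rings B and C form a fused bicyclic system (with one oxygen) with 9 sp² atoms and 10 π electrons from ring double bonds plus a heteroatom lone pair. 10 = 4(2)+2, so the system is aromatic and both rings count as aromatic (benzofuran).
Ring D is fully conjugated (every ring atom contributes a p orbital); 3 ring double bonds give 6 π electrons. That satisfies 4n+2 with n=1, so ring D is aromatic (pyridazine).
Rings E and F form a fused bicyclic system (with one sulfur) with 9 sp² atoms and 10 π electrons from ring double bonds plus a heteroatom lone pair. 10 = 4(2)+2, so the system is aromatic and both rings count as aromatic (benzothiophene).
Aromatic: B, C, D, E, F. Total: 5.

5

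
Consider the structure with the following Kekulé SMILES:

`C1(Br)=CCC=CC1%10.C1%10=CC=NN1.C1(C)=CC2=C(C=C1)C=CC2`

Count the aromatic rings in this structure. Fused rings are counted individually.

The SMILES encodes a six-membered carbon ring with two isolated C=C double bonds and two sp³ carbons; a five-membered ring with two adjacent nitrogens (one bearing H, one in a double bond) and two double bonds; a six-membered carbon ring with three alternating C=C double bonds, fused to a five-membered carbon ring containing one C=C double bond and one sp³ carbon.
The 6-membered ring has two sp³ carbons, so it is not fully conjugated — not aromatic (1,4-cyclohexadiene).
The 5-membered ring with two adjacent nitrogens (one N–H, one =N–) has a continuous p-orbital overlap around the ring; 2 ring double bonds (4 π electrons) plus a heteroatom lone pair (2) give 6 π electrons. 6 = 4(1)+2, so it is aromatic (pyrazole).
The second 6-membered ring is fully conjugated (every ring atom contributes a p orbital); 3 ring double bonds give 6 π electrons. That satisfies 4n+2 with n=1, so it is aromatic (benzene ring).
The 5-membered ring has one sp³ carbon, so it is not fully conjugated — not aromatic (cyclopentene ring).
2 of the 4 rings are aromatic. Total: 2.

2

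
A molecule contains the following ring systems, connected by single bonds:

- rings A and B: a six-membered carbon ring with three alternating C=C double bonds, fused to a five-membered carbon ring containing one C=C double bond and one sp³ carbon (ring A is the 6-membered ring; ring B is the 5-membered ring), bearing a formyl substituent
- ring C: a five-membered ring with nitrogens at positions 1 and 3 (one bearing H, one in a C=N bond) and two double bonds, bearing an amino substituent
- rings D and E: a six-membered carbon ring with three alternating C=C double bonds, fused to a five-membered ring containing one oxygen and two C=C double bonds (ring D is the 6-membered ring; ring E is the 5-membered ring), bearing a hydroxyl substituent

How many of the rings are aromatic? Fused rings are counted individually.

4

Ring A is fully conjugated (every ring atom contributes a p orbital); 3 ring double bonds give 6 π electrons. 6 = 4(1)+2, so ring A is aromatic (benzene ring).
Ring B has one sp³ carbon, so it is not fully conjugated — not aromatic (cyclopentene ring).
Ring C is fully conjugated (every ring atom contributes a p orbital); 2 ring double bonds (4 π electrons) plus a heteroatom lone pair (2) give 6 π electrons. 6 = 4(1)+2, so ring C is aromatic (imidazole).
Rings D and E form a fused bicyclic system (with one oxygen) with 9 sp² atoms and 10 π electrons from ring double bonds plus a heteroatom lone pair. 10 = 4(2)+2, so the system is aromatic and both rings count as aromatic (benzofuran).
Aromatic: A, C, D, E. Total: 4.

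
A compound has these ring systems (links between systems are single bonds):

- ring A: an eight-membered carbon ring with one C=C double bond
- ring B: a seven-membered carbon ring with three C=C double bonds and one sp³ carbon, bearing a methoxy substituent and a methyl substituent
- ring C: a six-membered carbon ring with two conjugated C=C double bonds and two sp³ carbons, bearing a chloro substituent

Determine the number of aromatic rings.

Ring A has six sp³ carbons, so it is not fully conjugated — not aromatic (cyclooctene).
Ring B has one sp³ carbon, so it is not fully conjugated — not aromatic (cycloheptatriene).
Ring C has two sp³ carbons, so it is not fully conjugated — not aromatic (1,3-cyclohexadiene).
No ring is aromatic. Total: 0.

0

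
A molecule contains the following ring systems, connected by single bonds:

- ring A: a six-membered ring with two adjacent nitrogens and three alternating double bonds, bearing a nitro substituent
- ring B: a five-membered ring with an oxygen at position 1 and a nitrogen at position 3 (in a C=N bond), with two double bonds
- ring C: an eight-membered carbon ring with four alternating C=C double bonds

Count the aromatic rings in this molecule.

2

Ring A has a continuous p-orbital overlap around the ring; 3 ring double bonds give 6 π electrons. Since 6 = 4n+2 (n=1), ring A is aromatic (pyridazine).
Ring B has a continuous p-orbital overlap around the ring; 2 ring double bonds (4 π electrons) plus a heteroatom lone pair (2) give 6 π electrons. That satisfies 4n+2 with n=1, so ring B is aromatic (oxazole).
Ring C has only sp² ring atoms; a planar conformation would have a fully conjugated π system of 8 electrons. But 8 = 4(2), which is 4n not 4n+2, so ring C is not aromatic (cyclooctatetraene) — cyclooctatetraene distorts into a non-planar tub to avoid antiaromaticity.
Aromatic: A, B. Total: 2.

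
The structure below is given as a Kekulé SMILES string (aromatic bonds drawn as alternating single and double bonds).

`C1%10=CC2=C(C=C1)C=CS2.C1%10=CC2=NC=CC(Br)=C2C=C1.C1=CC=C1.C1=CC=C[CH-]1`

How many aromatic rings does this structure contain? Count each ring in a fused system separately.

5

The SMILES encodes a six-membered carbon ring with three alternating C=C double bonds, fused to a five-membered ring containing one sulfur and two C=C double bonds; two fused six-membered rings, each with three alternating double bonds; one ring is all carbon and the other has one ring nitrogen; a four-membered carbon ring with two alternating C=C double bonds; a five-membered all-carbon ring bearing a negative charge on one carbon, with two C=C double bonds.
The fused 6/5-membered bicyclic (with one sulfur) is a single π system with 9 sp² atoms and 10 π electrons from ring double bonds plus a heteroatom lone pair. 10 = 4(2)+2, so the system is aromatic and both rings count as aromatic (benzothiophene).
The fused 6/6-membered bicyclic (with one nitrogen) is a single π system with 10 sp² atoms and 10 π electrons from ring double bonds. 10 = 4(2)+2, so the system is aromatic and both rings count as aromatic (quinoline).
The 4-membered ring has only sp² ring atoms; a planar conformation would have a fully conjugated π system of 4 electrons. But 4 = 4(1), which is 4n not 4n+2, so it is not aromatic (cyclobutadiene) — cyclobutadiene is antiaromatic and distorts to a rectangle.
The 5-membered ring is planar and fully conjugated; 2 ring double bonds (4 π electrons) plus the carbanion lone pair (2) give 6 π electrons. That satisfies 4n+2 with n=1, so it is aromatic (cyclopentadienyl anion).
5 of the 6 rings are aromatic. Total: 5.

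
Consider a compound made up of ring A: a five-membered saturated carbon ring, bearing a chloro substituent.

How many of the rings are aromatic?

Ring A has only sp³ atoms, so it is not fully conjugated — not aromatic (cyclopentane).

0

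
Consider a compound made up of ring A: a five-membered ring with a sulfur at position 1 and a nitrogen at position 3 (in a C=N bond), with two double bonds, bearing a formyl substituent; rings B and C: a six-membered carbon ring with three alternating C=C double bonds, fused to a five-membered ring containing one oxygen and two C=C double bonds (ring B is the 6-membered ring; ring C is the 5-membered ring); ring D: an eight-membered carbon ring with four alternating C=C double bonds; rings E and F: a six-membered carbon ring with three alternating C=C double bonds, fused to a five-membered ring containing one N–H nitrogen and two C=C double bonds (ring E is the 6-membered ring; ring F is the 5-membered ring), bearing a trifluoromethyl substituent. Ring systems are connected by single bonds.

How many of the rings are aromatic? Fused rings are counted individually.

5

Ring A is fully conjugated (every ring atom contributes a p orbital); 2 ring double bonds (4 π electrons) plus a heteroatom lone pair (2) give 6 π electrons. Since 6 = 4n+2 (n=1), ring A is aromatic (thiazole).
Rings B and C form a fused bicyclic system (with one oxygen) with 9 sp² atoms and 10 π electrons from ring double bonds plus a heteroatom lone pair. 10 = 4(2)+2, so the system is aromatic and both rings count as aromatic (benzofuran).
Ring D has only sp² ring atoms; a planar conformation would have a fully conjugated π system of 8 electrons. But 8 = 4(2), which is 4n not 4n+2, so ring D is not aromatic (cyclooctatetraene) — cyclooctatetraene distorts into a non-planar tub to avoid antiaromaticity.
Rings E and F form a fused bicyclic system (with one N–H) with 9 sp² atoms and 10 π electrons from ring double bonds plus a heteroatom lone pair. 10 = 4(2)+2, so the system is aromatic and both rings count as aromatic (indole).
Aromatic: A, B, C, E, F. Total: 5.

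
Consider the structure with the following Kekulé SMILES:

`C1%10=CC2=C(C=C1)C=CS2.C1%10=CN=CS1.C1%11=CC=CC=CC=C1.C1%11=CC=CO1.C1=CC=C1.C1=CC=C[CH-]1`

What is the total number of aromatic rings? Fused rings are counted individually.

5

The SMILES encodes a six-membered carbon ring with three alternating C=C double bonds, fused to a five-membered ring containing one sulfur and two C=C double bonds; a five-membered ring with a sulfur at position 1 and a nitrogen at position 3 (in a C=N bond), with two double bonds; an eight-membered carbon ring with four alternating C=C double bonds; a five-membered ring of four carbons and one oxygen, with two C=C double bonds; a four-membered carbon ring with two alternating C=C double bonds; a five-membered all-carbon ring bearing a negative charge on one carbon, with two C=C double bonds.
The fused 6/5-membered bicyclic (with one sulfur) is a single π system with 9 sp² atoms and 10 π electrons from ring double bonds plus a heteroatom lone pair. 10 = 4(2)+2, so the system is aromatic and both rings count as aromatic (benzothiophene).
The 5-membered ring with one sulfur and one =N– is fully conjugated (every ring atom contributes a p orbital); 2 ring double bonds (4 π electrons) plus a heteroatom lone pair (2) give 6 π electrons. That satisfies 4n+2 with n=1, so it is aromatic (thiazole).
The 8-membered ring has only sp² ring atoms; a planar conformation would have a fully conjugated π system of 8 electrons. But 8 = 4(2), which is 4n not 4n+2, so it is not aromatic (cyclooctatetraene) — cyclooctatetraene distorts into a non-planar tub to avoid antiaromaticity.
The 5-membered ring with one oxygen is fully conjugated (every ring atom contributes a p orbital); 2 ring double bonds (4 π electrons) plus a heteroatom lone pair (2) give 6 π electrons. That satisfies 4n+2 with n=1, so it is aromatic (furan).
The 4-membered ring has only sp² ring atoms; a planar conformation would have a fully conjugated π system of 4 electrons. But 4 = 4(1), which is 4n not 4n+2, so it is not aromatic (cyclobutadiene) — cyclobutadiene is antiaromatic and distorts to a rectangle.
The 5-membered ring is planar and fully conjugated; 2 ring double bonds (4 π electrons) plus the carbanion lone pair (2) give 6 π electrons. That satisfies 4n+2 with n=1, so it is aromatic (cyclopentadienyl anion).
5 of the 7 rings are aromatic. Total: 5.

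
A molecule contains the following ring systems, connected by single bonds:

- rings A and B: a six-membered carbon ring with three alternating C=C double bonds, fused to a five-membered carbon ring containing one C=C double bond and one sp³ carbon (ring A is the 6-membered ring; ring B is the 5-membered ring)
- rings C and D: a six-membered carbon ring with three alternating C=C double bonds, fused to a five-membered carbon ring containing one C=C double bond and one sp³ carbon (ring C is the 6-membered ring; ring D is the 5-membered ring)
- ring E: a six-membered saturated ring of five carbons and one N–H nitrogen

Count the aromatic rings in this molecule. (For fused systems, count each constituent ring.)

Ring A has a continuous p-orbital overlap around the ring; 3 ring double bonds give 6 π electrons. 6 = 4(1)+2, so ring A is aromatic (benzene ring).
Ring B has one sp³ carbon, so it is not fully conjugated — not aromatic (cyclopentene ring).
Ring C has a continuous p-orbital overlap around the ring; 3 ring double bonds give 6 π electrons. That satisfies 4n+2 with n=1, so ring C is aromatic (benzene ring).
Ring D has one sp³ carbon, so it is not fully conjugated — not aromatic (cyclopentene ring).
Ring E has only sp³ atoms, so it is not fully conjugated — not aromatic (piperidine).
Aromatic: A, C. Total: 2.

2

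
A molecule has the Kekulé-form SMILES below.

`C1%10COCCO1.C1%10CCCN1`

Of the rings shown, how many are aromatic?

The SMILES encodes a six-membered saturated ring with oxygens at positions 1 and 4; a five-membered saturated ring of four carbons and one N–H nitrogen.
The 6-membered ring with two oxygens (1,4) has only sp³ atoms, so it is not fully conjugated — not aromatic (1,4-dioxane).
The 5-membered ring with one N–H has only sp³ atoms, so it is not fully conjugated — not aromatic (pyrrolidine).
None of the rings are aromatic. Total: 0.

0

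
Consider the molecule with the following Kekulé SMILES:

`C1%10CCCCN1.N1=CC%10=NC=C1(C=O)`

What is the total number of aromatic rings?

The SMILES encodes a six-membered saturated ring of five carbons and one N–H nitrogen; a six-membered ring with nitrogens at positions 1 and 4 and three alternating double bonds.
The 6-membered ring with one N–H has only sp³ atoms, so it is not fully conjugated — not aromatic (piperidine).
The 6-membered ring with two nitrogens (1,4) is fully conjugated (every ring atom contributes a p orbital); 3 ring double bonds give 6 π electrons. Since 6 = 4n+2 (n=1), it is aromatic (pyrazine).
1 of the 2 rings is aromatic. Total: 1.

1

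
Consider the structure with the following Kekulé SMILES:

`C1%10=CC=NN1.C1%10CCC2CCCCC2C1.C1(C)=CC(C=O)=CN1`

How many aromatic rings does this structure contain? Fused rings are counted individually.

2

The SMILES encodes a five-membered ring with two adjacent nitrogens (one bearing H, one in a double bond) and two double bonds; two fused six-membered saturated carbon rings; a five-membered ring of four carbons and one nitrogen bearing a hydrogen, with two C=C double bonds.
The 5-membered ring with two adjacent nitrogens (one N–H, one =N–) is fully conjugated (every ring atom contributes a p orbital); 2 ring double bonds (4 π electrons) plus a heteroatom lone pair (2) give 6 π electrons. Since 6 = 4n+2 (n=1), it is aromatic (pyrazole).
The 6-membered ring has only sp³ atoms, so it is not fully conjugated — not aromatic (cyclohexane ring).
The second 6-membered ring has only sp³ atoms, so it is not fully conjugated — not aromatic (cyclohexane ring).
The 5-membered ring with one N–H is planar and fully conjugated; 2 ring double bonds (4 π electrons) plus a heteroatom lone pair (2) give 6 π electrons. Since 6 = 4n+2 (n=1), it is aromatic (pyrrole).
2 of the 4 rings are aromatic. Total: 2.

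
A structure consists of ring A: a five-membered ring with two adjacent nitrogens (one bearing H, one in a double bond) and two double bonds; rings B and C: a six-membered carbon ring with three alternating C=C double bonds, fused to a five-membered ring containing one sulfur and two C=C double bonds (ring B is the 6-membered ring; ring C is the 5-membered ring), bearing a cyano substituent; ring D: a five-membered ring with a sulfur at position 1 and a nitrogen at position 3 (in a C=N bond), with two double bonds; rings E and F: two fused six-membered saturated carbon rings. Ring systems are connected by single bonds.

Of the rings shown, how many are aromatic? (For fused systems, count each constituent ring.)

4

Ring A has a continuous p-orbital overlap around the ring; 2 ring double bonds (4 π electrons) plus a heteroatom lone pair (2) give 6 π electrons. Since 6 = 4n+2 (n=1), ring A is aromatic (pyrazole).
Rings B and C form a fused bicyclic system (with one sulfur) with 9 sp² atoms and 10 π electrons from ring double bonds plus a heteroatom lone pair. 10 = 4(2)+2, so the system is aromatic and both rings count as aromatic (benzothiophene).
Ring D has a continuous p-orbital overlap around the ring; 2 ring double bonds (4 π electrons) plus a heteroatom lone pair (2) give 6 π electrons. Since 6 = 4n+2 (n=1), ring D is aromatic (thiazole).
Ring E has only sp³ atoms, so it is not fully conjugated — not aromatic (cyclohexane ring).
Ring F has only sp³ atoms, so it is not fully conjugated — not aromatic (cyclohexane ring).
Aromatic: A, B, C, D. Total: 4.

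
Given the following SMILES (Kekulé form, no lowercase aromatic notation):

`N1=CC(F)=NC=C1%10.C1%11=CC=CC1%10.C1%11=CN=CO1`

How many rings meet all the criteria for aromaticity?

The SMILES encodes a six-membered ring with nitrogens at positions 1 and 4 and three alternating double bonds; a five-membered carbon ring with two conjugated C=C double bonds and one sp³ carbon; a five-membered ring with an oxygen at position 1 and a nitrogen at position 3 (in a C=N bond), with two double bonds.
The 6-membered ring with two nitrogens (1,4) is fully conjugated (every ring atom contributes a p orbital); 3 ring double bonds give 6 π electrons. 6 = 4(1)+2, so it is aromatic (pyrazine).
The 5-membered ring has one sp³ carbon, so it is not fully conjugated — not aromatic (cyclopentadiene).
The 5-membered ring with one oxygen and one =N– is planar and fully conjugated; 2 ring double bonds (4 π electrons) plus a heteroatom lone pair (2) give 6 π electrons. That satisfies 4n+2 with n=1, so it is aromatic (oxazole).
2 of the 3 rings are aromatic. Total: 2.

2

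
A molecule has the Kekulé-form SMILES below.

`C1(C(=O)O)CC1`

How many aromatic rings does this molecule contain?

0

The SMILES encodes a three-membered saturated carbon ring.
The 3-membered ring has only sp³ atoms, so it is not fully conjugated — not aromatic (cyclopropane).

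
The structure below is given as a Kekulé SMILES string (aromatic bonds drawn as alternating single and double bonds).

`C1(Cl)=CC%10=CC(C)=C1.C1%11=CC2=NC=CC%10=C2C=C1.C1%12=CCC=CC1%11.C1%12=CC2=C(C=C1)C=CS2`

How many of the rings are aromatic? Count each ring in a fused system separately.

The SMILES encodes a six-membered carbon ring with three alternating C=C double bonds; two fused six-membered rings, each with three alternating double bonds; one ring is all carbon and the other has one ring nitrogen; a six-membered carbon ring with two isolated C=C double bonds and two sp³ carbons; a six-membered carbon ring with three alternating C=C double bonds, fused to a five-membered ring containing one sulfur and two C=C double bonds.
The 6-membered ring has a continuous p-orbital overlap around the ring; 3 ring double bonds give 6 π electrons. Since 6 = 4n+2 (n=1), it is aromatic (benzene).
The fused 6/6-membered bicyclic (with one nitrogen) is a single π system with 10 sp² atoms and 10 π electrons from ring double bonds. 10 = 4(2)+2, so the system is aromatic and both rings count as aromatic (quinoline).
The second 6-membered ring has two sp³ carbons, so it is not fully conjugated — not aromatic (1,4-cyclohexadiene).
The fused 6/5-membered bicyclic (with one sulfur) is a single π system with 9 sp² atoms and 10 π electrons from ring double bonds plus a heteroatom lone pair. 10 = 4(2)+2, so the system is aromatic and both rings count as aromatic (benzothiophene).
5 of the 6 rings are aromatic. Total: 5.

5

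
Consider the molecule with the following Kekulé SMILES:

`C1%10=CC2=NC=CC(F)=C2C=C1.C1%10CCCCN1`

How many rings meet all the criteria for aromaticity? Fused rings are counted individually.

The SMILES encodes two fused six-membered rings, each with three alternating double bonds; one ring is all carbon and the other has one ring nitrogen; a six-membered saturated ring of five carbons and one N–H nitrogen.
The fused 6/6-membered bicyclic (with one nitrogen) is a single π system with 10 sp² atoms and 10 π electrons from ring double bonds. 10 = 4(2)+2, so the system is aromatic and both rings count as aromatic (quinoline).
The 6-membered ring with one N–H has only sp³ atoms, so it is not fully conjugated — not aromatic (piperidine).
2 of the 3 rings are aromatic. Total: 2.

2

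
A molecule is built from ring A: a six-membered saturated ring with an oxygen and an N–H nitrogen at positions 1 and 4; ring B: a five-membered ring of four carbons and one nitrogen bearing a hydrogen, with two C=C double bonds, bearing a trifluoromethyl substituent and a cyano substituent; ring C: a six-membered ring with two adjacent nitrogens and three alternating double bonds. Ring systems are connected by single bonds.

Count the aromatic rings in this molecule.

2

Ring A has only sp³ atoms, so it is not fully conjugated — not aromatic (morpholine).
Ring B is fully conjugated (every ring atom contributes a p orbital); 2 ring double bonds (4 π electrons) plus a heteroatom lone pair (2) give 6 π electrons. 6 = 4(1)+2, so ring B is aromatic (pyrrole).
Ring C is planar and fully conjugated; 3 ring double bonds give 6 π electrons. Since 6 = 4n+2 (n=1), ring C is aromatic (pyridazine).
Aromatic: B, C. Total: 2.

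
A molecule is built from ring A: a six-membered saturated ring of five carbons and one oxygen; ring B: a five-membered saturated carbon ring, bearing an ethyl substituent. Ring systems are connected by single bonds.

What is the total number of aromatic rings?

0

Ring A has only sp³ atoms, so it is not fully conjugated — not aromatic (tetrahydropyran).
Ring B has only sp³ atoms, so it is not fully conjugated — not aromatic (cyclopentane).
No ring is aromatic. Total: 0.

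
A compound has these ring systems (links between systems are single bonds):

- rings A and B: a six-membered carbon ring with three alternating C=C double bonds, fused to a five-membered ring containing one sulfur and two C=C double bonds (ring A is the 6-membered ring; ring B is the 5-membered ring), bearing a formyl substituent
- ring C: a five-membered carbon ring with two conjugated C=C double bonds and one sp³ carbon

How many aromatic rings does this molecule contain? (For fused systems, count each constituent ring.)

2

Rings A and B form a fused bicyclic system (with one sulfur) with 9 sp² atoms and 10 π electrons from ring double bonds plus a heteroatom lone pair. 10 = 4(2)+2, so the system is aromatic and both rings count as aromatic (benzothiophene).
Ring C has one sp³ carbon, so it is not fully conjugated — not aromatic (cyclopentadiene).
Aromatic: A, B. Total: 2.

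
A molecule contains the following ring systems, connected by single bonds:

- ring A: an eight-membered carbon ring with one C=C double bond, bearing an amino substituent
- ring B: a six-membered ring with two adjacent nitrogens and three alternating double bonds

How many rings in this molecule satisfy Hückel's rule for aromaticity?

1

Ring A has six sp³ carbons, so it is not fully conjugated — not aromatic (cyclooctene).
Ring B is fully conjugated (every ring atom contributes a p orbital); 3 ring double bonds give 6 π electrons. That satisfies 4n+2 with n=1, so ring B is aromatic (pyridazine).
Aromatic: B. Total: 1.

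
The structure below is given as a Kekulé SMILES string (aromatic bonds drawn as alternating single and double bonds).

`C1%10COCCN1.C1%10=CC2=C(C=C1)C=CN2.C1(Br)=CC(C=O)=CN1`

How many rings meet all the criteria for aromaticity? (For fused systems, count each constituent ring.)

The SMILES encodes a six-membered saturated ring with an oxygen and an N–H nitrogen at positions 1 and 4; a six-membered carbon ring with three alternating C=C double bonds, fused to a five-membered ring containing one N–H nitrogen and two C=C double bonds; a five-membered ring of four carbons and one nitrogen bearing a hydrogen, with two C=C double bonds.
The 6-membered ring with one oxygen and one N–H (1,4) has only sp³ atoms, so it is not fully conjugated — not aromatic (morpholine).
The fused 6/5-membered bicyclic (with one N–H) is a single π system with 9 sp² atoms and 10 π electrons from ring double bonds plus a heteroatom lone pair. 10 = 4(2)+2, so the system is aromatic and both rings count as aromatic (indole).
The 5-membered ring with one N–H has a continuous p-orbital overlap around the ring; 2 ring double bonds (4 π electrons) plus a heteroatom lone pair (2) give 6 π electrons. 6 = 4(1)+2, so it is aromatic (pyrrole).
3 of the 4 rings are aromatic. Total: 3.

3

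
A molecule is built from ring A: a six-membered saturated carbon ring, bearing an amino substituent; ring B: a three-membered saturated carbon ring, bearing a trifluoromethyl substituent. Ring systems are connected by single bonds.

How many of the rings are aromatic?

Ring A has only sp³ atoms, so it is not fully conjugated — not aromatic (cyclohexane).
Ring B has only sp³ atoms, so it is not fully conjugated — not aromatic (cyclopropane).
No ring is aromatic. Total: 0.

0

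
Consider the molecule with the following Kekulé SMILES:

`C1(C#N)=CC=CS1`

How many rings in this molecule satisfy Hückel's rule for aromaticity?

1

The SMILES encodes a five-membered ring of four carbons and one sulfur, with two C=C double bonds.
The 5-membered ring with one sulfur is planar and fully conjugated; 2 ring double bonds (4 π electrons) plus a heteroatom lone pair (2) give 6 π electrons. That satisfies 4n+2 with n=1, so it is aromatic (thiophene).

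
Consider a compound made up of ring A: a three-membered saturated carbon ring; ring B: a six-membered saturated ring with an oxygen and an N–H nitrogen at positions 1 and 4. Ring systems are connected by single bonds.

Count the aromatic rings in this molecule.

0

Ring A has only sp³ atoms, so it is not fully conjugated — not aromatic (cyclopropane).
Ring B has only sp³ atoms, so it is not fully conjugated — not aromatic (morpholine).
No ring is aromatic. Total: 0.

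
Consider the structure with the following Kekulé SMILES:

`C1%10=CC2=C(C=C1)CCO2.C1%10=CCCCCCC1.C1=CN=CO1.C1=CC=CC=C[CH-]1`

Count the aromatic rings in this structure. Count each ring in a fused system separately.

The SMILES encodes a six-membered carbon ring with three alternating C=C double bonds, fused to a five-membered ring containing one oxygen and two sp³ carbons; an eight-membered carbon ring with one C=C double bond; a five-membered ring with an oxygen at position 1 and a nitrogen at position 3 (in a C=N bond), with two double bonds; a seven-membered all-carbon ring bearing a negative charge on one carbon, with three C=C double bonds.
The 6-membered ring has a continuous p-orbital overlap around the ring; 3 ring double bonds give 6 π electrons. Since 6 = 4n+2 (n=1), it is aromatic (benzene ring).
The 5-membered ring with one oxygen has two sp³ carbons, so it is not fully conjugated — not aromatic (oxolane ring).
The 8-membered ring has six sp³ carbons, so it is not fully conjugated — not aromatic (cyclooctene).
The 5-membered ring with one oxygen and one =N– has a continuous p-orbital overlap around the ring; 2 ring double bonds (4 π electrons) plus a heteroatom lone pair (2) give 6 π electrons. That satisfies 4n+2 with n=1, so it is aromatic (oxazole).
The 7-membered ring has only sp² ring atoms; a planar conformation would have a fully conjugated π system of 8 electrons. But 8 = 4(2), which is 4n not 4n+2, so it is not aromatic (cycloheptatrienyl anion).
2 of the 5 rings are aromatic. Total: 2.

2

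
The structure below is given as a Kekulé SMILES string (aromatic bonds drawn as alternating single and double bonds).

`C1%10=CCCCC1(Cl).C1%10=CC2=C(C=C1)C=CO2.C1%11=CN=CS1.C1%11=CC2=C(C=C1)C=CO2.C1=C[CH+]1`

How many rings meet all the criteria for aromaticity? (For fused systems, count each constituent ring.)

6

The SMILES encodes a six-membered carbon ring with one C=C double bond; a six-membered carbon ring with three alternating C=C double bonds, fused to a five-membered ring containing one oxygen and two C=C double bonds; a five-membered ring with a sulfur at position 1 and a nitrogen at position 3 (in a C=N bond), with two double bonds; a six-membered carbon ring with three alternating C=C double bonds, fused to a five-membered ring containing one oxygen and two C=C double bonds; a three-membered all-carbon ring bearing a positive charge on one carbon, with one C=C double bond.
The 6-membered ring has four sp³ carbons, so it is not fully conjugated — not aromatic (cyclohexene).
The fused 6/5-membered bicyclic (with one oxygen) is a single π system with 9 sp² atoms and 10 π electrons from ring double bonds plus a heteroatom lone pair. 10 = 4(2)+2, so the system is aromatic and both rings count as aromatic (benzofuran).
The 5-membered ring with one sulfur and one =N– is planar and fully conjugated; 2 ring double bonds (4 π electrons) plus a heteroatom lone pair (2) give 6 π electrons. Since 6 = 4n+2 (n=1), it is aromatic (thiazole).
The fused 6/5-membered bicyclic (with one oxygen) is a single π system with 9 sp² atoms and 10 π electrons from ring double bonds plus a heteroatom lone pair. 10 = 4(2)+2, so the system is aromatic and both rings count as aromatic (benzofuran).
The 3-membered ring has a continuous p-orbital overlap around the ring; 1 ring double bond (2 π electrons) plus the carbocation's empty p orbital (0, but keeps the ring conjugated) give 2 π electrons. Since 2 = 4n+2 (n=0), it is aromatic (cyclopropenyl cation).
6 of the 7 rings are aromatic. Total: 6.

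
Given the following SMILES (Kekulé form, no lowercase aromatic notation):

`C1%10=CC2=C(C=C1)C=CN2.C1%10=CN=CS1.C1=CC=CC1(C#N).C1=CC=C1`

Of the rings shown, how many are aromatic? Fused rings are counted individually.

3

The SMILES encodes a six-membered carbon ring with three alternating C=C double bonds, fused to a five-membered ring containing one N–H nitrogen and two C=C double bonds; a five-membered ring with a sulfur at position 1 and a nitrogen at position 3 (in a C=N bond), with two double bonds; a five-membered carbon ring with two conjugated C=C double bonds and one sp³ carbon; a four-membered carbon ring with two alternating C=C double bonds.
The fused 6/5-membered bicyclic (with one N–H) is a single π system with 9 sp² atoms and 10 π electrons from ring double bonds plus a heteroatom lone pair. 10 = 4(2)+2, so the system is aromatic and both rings count as aromatic (indole).
The 5-membered ring with one sulfur and one =N– is planar and fully conjugated; 2 ring double bonds (4 π electrons) plus a heteroatom lone pair (2) give 6 π electrons. That satisfies 4n+2 with n=1, so it is aromatic (thiazole).
The 5-membered ring has one sp³ carbon, so it is not fully conjugated — not aromatic (cyclopentadiene).
The 4-membered ring has only sp² ring atoms; a planar conformation would have a fully conjugated π system of 4 electrons. But 4 = 4(1), which is 4n not 4n+2, so it is not aromatic (cyclobutadiene) — cyclobutadiene is antiaromatic and distorts to a rectangle.
3 of the 5 rings are aromatic. Total: 3.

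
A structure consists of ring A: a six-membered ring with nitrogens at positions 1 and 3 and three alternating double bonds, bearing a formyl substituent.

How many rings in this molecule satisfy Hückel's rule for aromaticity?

1

Ring A is fully conjugated (every ring atom contributes a p orbital); 3 ring double bonds give 6 π electrons. 6 = 4(1)+2, so ring A is aromatic (pyrimidine).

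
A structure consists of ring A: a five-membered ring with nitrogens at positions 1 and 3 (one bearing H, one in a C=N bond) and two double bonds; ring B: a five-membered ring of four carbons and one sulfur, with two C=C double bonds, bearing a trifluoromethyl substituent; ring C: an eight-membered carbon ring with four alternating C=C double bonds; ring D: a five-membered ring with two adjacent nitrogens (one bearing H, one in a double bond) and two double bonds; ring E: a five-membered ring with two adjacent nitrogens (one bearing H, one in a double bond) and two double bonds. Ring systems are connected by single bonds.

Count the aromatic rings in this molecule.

4

Ring A is planar and fully conjugated; 2 ring double bonds (4 π electrons) plus a heteroatom lone pair (2) give 6 π electrons. That satisfies 4n+2 with n=1, so ring A is aromatic (imidazole).
Ring B is fully conjugated (every ring atom contributes a p orbital); 2 ring double bonds (4 π electrons) plus a heteroatom lone pair (2) give 6 π electrons. 6 = 4(1)+2, so ring B is aromatic (thiophene).
Ring C has only sp² ring atoms; a planar conformation would have a fully conjugated π system of 8 electrons. But 8 = 4(2), which is 4n not 4n+2, so ring C is not aromatic (cyclooctatetraene) — cyclooctatetraene distorts into a non-planar tub to avoid antiaromaticity.
Ring D has a continuous p-orbital overlap around the ring; 2 ring double bonds (4 π electrons) plus a heteroatom lone pair (2) give 6 π electrons. Since 6 = 4n+2 (n=1), ring D is aromatic (pyrazole).
Ring E has a continuous p-orbital overlap around the ring; 2 ring double bonds (4 π electrons) plus a heteroatom lone pair (2) give 6 π electrons. 6 = 4(1)+2, so ring E is aromatic (pyrazole).
Aromatic: A, B, D, E. Total: 4.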